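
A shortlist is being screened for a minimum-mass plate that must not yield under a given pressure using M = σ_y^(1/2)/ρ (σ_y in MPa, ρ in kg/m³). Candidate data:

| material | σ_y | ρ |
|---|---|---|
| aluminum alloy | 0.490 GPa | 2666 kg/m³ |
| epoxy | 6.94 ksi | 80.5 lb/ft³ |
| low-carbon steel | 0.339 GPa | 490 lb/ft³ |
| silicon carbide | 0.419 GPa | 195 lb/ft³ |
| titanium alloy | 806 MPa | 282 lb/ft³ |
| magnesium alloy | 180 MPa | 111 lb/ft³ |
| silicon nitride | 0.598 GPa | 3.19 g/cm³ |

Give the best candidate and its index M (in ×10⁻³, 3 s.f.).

aluminum alloy, M = 8.30×10⁻³

In SI units:
  aluminum alloy: σ_y = 490.0 MPa, ρ = 2666 kg/m³
  epoxy: σ_y = 47.85 MPa, ρ = 1289 kg/m³
  low-carbon steel: σ_y = 339.0 MPa, ρ = 7849 kg/m³
  silicon carbide: σ_y = 419.0 MPa, ρ = 3124 kg/m³
  titanium alloy: σ_y = 806.0 MPa, ρ = 4517 kg/m³
  magnesium alloy: σ_y = 180.0 MPa, ρ = 1778 kg/m³
  silicon nitride: σ_y = 598.0 MPa, ρ = 3190 kg/m³
  aluminum alloy: M = 8.30×10⁻³
  silicon nitride: M = 7.67×10⁻³
  magnesium alloy: M = 7.55×10⁻³
  silicon carbide: M = 6.55×10⁻³
  titanium alloy: M = 6.28×10⁻³
  epoxy: M = 5.36×10⁻³
  low-carbon steel: M = 2.35×10⁻³
Highest index: aluminum alloy.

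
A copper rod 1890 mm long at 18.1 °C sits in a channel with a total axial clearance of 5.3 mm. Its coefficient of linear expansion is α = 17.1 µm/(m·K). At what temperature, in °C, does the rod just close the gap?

182 °C

α·L₀·ΔT = 5.3 mm ⇒ ΔT = 5.3 / (17.1×10⁻⁶ × 1890.0) = 164.0 K.
T = 18.1 + 164.0 = 182.1 °C.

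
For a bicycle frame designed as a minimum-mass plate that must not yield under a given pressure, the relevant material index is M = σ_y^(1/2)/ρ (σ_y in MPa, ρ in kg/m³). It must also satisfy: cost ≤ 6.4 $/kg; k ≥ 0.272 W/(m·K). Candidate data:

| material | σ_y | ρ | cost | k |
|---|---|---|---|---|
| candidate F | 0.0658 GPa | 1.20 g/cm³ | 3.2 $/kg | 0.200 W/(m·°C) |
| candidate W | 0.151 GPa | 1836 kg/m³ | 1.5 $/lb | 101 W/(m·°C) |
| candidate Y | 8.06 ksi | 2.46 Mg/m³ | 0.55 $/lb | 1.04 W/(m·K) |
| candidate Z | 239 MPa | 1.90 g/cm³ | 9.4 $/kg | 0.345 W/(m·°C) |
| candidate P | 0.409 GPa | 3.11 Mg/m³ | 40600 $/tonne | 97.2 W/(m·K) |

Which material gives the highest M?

Screen on constraints: cost ≤ 6.4 $/kg; k ≥ 0.272 W/(m·K). Survivors: candidate W, candidate Y.
Normalizing units and computing the index:
  candidate W: σ_y = 151.0 MPa, ρ = 1836 kg/m³
  candidate Y: σ_y = 55.57 MPa, ρ = 2460 kg/m³
  candidate W: M = 6.69×10⁻³
  candidate Y: M = 3.03×10⁻³
The maximum is for candidate W.

candidate W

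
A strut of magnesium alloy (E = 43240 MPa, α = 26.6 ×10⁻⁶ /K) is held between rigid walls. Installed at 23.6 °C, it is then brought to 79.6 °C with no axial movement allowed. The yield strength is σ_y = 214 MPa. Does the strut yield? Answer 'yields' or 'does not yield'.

E = 43240 MPa = 43.24 GPa.
ΔT = 56.00 K. Constrained thermal stress σ = E·α·ΔT = 43.24×10³ MPa × 26.6×10⁻⁶ × 56.00 = 64.4 MPa (compressive).
Compare to σ_y = 214 MPa: σ < σ_y, so it does not yield.

does not yield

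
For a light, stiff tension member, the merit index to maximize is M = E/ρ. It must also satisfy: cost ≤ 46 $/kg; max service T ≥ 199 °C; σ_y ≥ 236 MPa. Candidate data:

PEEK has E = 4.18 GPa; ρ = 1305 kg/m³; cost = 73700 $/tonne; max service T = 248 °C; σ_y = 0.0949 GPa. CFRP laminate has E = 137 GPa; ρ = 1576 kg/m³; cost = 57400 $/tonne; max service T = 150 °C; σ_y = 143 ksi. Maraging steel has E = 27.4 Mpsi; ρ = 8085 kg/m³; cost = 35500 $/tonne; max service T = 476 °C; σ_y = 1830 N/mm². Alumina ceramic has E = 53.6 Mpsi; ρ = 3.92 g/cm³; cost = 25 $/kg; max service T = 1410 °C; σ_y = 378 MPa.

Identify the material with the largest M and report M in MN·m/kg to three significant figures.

Screen on constraints: cost ≤ 46 $/kg; max service T ≥ 199 °C; σ_y ≥ 236 MPa. Survivors: maraging steel, alumina ceramic.
After converting to SI:
  maraging steel: E = 188.9 GPa, ρ = 8085 kg/m³
  alumina ceramic: E = 369.6 GPa, ρ = 3920 kg/m³
  alumina ceramic: M = 94.3 MN·m/kg
  maraging steel: M = 23.4 MN·m/kg
Highest index: alumina ceramic.

alumina ceramic, M = 94.3 MN·m/kg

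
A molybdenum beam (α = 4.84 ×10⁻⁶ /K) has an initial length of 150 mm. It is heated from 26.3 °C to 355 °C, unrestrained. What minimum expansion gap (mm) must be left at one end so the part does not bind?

0.239 mm

ΔT = 355 − 26.3 = 328.7 K.
ΔL = α·L₀·ΔT = 4.84×10⁻⁶ × 150 mm × 328.7 K = 0.239 mm.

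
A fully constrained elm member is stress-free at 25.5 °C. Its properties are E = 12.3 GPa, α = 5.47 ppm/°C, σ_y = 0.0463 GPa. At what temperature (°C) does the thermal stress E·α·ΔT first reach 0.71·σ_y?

σ_y = 0.0463 GPa = 46.30 MPa.
E·α·ΔT = 32.87 MPa ⇒ ΔT = 32.87 / (12.30×10³ × 5.47×10⁻⁶) = 488.6 K.
T = 25.5 + 488.6 = 514.1 °C.

514 °C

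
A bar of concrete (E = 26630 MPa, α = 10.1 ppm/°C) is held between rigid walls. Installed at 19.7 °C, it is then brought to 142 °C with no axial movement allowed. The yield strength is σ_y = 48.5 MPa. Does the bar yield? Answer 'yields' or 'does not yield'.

E = 26630 MPa = 26.63 GPa.
ΔT = 122.3 K. Constrained thermal stress σ = E·α·ΔT = 26.63×10³ MPa × 10.1×10⁻⁶ × 122.3 = 32.9 MPa (compressive).
Compare to σ_y = 48.5 MPa: σ < σ_y, so it does not yield.

does not yield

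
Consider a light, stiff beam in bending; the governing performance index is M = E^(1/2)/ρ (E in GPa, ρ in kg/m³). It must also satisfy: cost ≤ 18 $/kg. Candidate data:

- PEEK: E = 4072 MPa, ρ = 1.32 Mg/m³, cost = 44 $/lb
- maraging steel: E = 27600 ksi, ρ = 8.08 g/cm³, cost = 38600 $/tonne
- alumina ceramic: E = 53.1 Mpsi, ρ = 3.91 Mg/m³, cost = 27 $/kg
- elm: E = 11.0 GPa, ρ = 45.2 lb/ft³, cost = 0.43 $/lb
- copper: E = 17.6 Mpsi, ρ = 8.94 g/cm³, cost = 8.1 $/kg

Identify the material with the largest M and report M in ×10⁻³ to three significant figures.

elm, M = 4.58×10⁻³

Screen on constraints: cost ≤ 18 $/kg. Survivors: elm, copper.
In SI units:
  elm: E = 11.00 GPa, ρ = 724.0 kg/m³
  copper: E = 121.3 GPa, ρ = 8940 kg/m³
  elm: M = 4.58×10⁻³
  copper: M = 1.23×10⁻³
The maximum is for elm.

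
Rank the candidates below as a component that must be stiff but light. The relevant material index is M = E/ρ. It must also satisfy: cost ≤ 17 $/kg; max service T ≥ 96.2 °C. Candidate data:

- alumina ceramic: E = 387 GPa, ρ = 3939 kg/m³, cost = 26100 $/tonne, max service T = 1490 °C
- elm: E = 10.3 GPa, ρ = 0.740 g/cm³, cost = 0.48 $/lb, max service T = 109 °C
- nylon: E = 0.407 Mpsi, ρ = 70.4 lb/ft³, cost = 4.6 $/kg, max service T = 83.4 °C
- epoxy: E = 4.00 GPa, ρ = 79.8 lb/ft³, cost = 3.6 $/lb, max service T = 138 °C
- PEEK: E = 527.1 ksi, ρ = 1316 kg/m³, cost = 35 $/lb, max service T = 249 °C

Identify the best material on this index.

Screen on constraints: cost ≤ 17 $/kg; max service T ≥ 96.2 °C. Survivors: elm, epoxy.
Putting every candidate on a common basis:
  elm: E = 10.30 GPa, ρ = 740.0 kg/m³
  epoxy: E = 4.000 GPa, ρ = 1278 kg/m³
  elm: M = 13.9 MN·m/kg
  epoxy: M = 3.13 MN·m/kg
Elm ranks first.

elm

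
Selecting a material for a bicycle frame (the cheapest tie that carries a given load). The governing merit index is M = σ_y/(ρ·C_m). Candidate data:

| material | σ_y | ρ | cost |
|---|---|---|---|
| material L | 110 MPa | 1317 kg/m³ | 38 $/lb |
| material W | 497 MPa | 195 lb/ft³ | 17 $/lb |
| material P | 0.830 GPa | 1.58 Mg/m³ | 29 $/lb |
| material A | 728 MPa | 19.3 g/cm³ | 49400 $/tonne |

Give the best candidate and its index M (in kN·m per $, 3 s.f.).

material P, M = 8.22 kN·m per $

Putting every candidate on a common basis:
  material L: σ_y = 110.0 MPa, ρ = 1317 kg/m³, cost = 83.77 $/kg
  material W: σ_y = 497.0 MPa, ρ = 3124 kg/m³, cost = 37.48 $/kg
  material P: σ_y = 830.0 MPa, ρ = 1580 kg/m³, cost = 63.93 $/kg
  material A: σ_y = 728.0 MPa, ρ = 19300 kg/m³, cost = 49.40 $/kg
  material P: M = 8.22 kN·m per $
  material W: M = 4.25 kN·m per $
  material L: M = 0.997 kN·m per $
  material A: M = 0.764 kN·m per $
The maximum is for material P.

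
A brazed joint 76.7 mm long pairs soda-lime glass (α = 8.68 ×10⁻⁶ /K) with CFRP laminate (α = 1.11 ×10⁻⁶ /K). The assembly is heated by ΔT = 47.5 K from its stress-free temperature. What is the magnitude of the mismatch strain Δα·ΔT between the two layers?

Δα = |8.68 − 1.11|×10⁻⁶/K = 7.57×10⁻⁶/K.
Mismatch strain = Δα·ΔT = 7.57×10⁻⁶ × 47.5 = 3.60×10⁻⁴.

3.60×10⁻⁴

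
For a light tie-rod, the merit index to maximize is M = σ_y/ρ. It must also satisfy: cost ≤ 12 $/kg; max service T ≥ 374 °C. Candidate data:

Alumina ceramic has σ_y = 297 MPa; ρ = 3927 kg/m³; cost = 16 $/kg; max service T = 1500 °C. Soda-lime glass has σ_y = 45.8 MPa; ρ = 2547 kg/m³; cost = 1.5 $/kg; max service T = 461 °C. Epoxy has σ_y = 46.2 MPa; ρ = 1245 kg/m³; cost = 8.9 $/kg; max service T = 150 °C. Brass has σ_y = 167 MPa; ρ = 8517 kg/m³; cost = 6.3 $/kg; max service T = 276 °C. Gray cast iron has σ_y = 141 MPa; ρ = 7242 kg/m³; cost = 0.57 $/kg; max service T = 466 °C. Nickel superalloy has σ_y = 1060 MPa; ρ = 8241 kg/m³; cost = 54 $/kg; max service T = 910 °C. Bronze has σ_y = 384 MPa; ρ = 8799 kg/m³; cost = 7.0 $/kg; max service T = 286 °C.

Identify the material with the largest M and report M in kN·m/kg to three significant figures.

gray cast iron, M = 19.5 kN·m/kg

Screen on constraints: cost ≤ 12 $/kg; max service T ≥ 374 °C. Survivors: soda-lime glass, gray cast iron.
Per-candidate index values:
  gray cast iron: M = 19.5 kN·m/kg
  soda-lime glass: M = 18.0 kN·m/kg
Gray cast iron has the largest M.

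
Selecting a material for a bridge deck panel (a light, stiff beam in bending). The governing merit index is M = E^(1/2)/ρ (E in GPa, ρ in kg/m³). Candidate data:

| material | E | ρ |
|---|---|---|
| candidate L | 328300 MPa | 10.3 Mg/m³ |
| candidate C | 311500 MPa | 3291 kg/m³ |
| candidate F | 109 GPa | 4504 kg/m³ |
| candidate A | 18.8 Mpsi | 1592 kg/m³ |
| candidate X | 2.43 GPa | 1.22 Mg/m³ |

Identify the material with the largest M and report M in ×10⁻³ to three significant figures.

candidate A, M = 7.15×10⁻³

After converting to SI:
  candidate L: E = 328.3 GPa, ρ = 10300 kg/m³
  candidate C: E = 311.5 GPa, ρ = 3291 kg/m³
  candidate F: E = 109.0 GPa, ρ = 4504 kg/m³
  candidate A: E = 129.6 GPa, ρ = 1592 kg/m³
  candidate X: E = 2.430 GPa, ρ = 1220 kg/m³
  candidate A: M = 7.15×10⁻³
  candidate C: M = 5.36×10⁻³
  candidate F: M = 2.32×10⁻³
  candidate L: M = 1.76×10⁻³
  candidate X: M = 1.28×10⁻³
Candidate A ranks first.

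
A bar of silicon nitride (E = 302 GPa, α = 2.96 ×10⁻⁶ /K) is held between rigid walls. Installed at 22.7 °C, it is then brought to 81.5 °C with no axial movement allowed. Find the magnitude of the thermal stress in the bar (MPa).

ΔT = 58.80 K. Constrained thermal stress σ = E·α·ΔT = 302.0×10³ MPa × 2.96×10⁻⁶ × 58.80 = 52.6 MPa (compressive).

52.6 MPa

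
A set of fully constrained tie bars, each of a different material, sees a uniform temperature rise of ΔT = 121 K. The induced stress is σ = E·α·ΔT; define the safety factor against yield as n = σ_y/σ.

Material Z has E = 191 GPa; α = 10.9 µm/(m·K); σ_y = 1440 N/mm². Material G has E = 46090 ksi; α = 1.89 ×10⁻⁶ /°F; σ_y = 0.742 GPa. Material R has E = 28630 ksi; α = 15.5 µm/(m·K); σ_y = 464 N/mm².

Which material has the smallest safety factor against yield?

With everything in SI (GPa, ×10⁻⁶/K, MPa):
  material Z: E = 191.0, α = 10.9, σ_y = 1440 → σ = 252 MPa, n = 5.72
  material G: E = 317.8, α = 3.40, σ_y = 742.0 → σ = 131 MPa, n = 5.67
  material R: E = 197.4, α = 15.5, σ_y = 464.0 → σ = 370 MPa, n = 1.25
The minimum is material R at n = 1.25.

material R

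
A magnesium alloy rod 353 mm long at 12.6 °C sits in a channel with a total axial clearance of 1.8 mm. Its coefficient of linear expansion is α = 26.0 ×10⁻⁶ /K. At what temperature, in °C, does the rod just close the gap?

209 °C

α·L₀·ΔT = 1.8 mm ⇒ ΔT = 1.8 / (26.0×10⁻⁶ × 353.0) = 196.1 K.
T = 12.6 + 196.1 = 208.7 °C.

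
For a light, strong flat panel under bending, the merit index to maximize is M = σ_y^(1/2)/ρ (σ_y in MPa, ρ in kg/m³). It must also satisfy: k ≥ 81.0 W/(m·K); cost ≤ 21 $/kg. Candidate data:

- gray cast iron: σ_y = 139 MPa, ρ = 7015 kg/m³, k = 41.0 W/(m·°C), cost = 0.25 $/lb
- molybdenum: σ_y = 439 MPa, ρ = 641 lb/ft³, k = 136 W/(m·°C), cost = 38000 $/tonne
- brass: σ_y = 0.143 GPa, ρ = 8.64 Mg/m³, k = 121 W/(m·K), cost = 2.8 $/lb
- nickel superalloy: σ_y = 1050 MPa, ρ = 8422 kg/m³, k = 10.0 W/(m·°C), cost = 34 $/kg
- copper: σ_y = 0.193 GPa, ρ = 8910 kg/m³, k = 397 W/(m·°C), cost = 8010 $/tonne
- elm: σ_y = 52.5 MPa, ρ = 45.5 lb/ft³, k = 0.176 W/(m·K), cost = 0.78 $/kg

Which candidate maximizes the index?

Screen on constraints: k ≥ 81.0 W/(m·K); cost ≤ 21 $/kg. Survivors: brass, copper.
In SI units:
  brass: σ_y = 143.0 MPa, ρ = 8640 kg/m³
  copper: σ_y = 193.0 MPa, ρ = 8910 kg/m³
  copper: M = 1.56×10⁻³
  brass: M = 1.38×10⁻³
Highest index: copper.

copper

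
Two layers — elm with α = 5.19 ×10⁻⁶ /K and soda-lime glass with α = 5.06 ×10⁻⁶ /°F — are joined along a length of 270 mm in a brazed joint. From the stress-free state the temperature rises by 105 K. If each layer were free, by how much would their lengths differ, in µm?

111 µm

soda-lime glass: α = 5.06×10⁻⁶/°F × 9/5 = 9.11×10⁻⁶/K.
Δα = |5.19 − 9.11|×10⁻⁶/K = 3.92×10⁻⁶/K.
ΔL_mismatch = Δα·L·ΔT = 3.92×10⁻⁶ × 270.0 mm × 105.0 K = 111 µm.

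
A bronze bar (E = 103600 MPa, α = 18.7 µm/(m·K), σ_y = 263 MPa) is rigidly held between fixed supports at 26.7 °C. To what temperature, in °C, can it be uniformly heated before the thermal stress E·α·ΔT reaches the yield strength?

E = 103600 MPa = 103.6 GPa.
E·α·ΔT = 263.0 MPa ⇒ ΔT = 263.0 / (103.6×10³ × 18.7×10⁻⁶) = 135.8 K.
T = 26.7 + 135.8 = 162.5 °C.

162 °C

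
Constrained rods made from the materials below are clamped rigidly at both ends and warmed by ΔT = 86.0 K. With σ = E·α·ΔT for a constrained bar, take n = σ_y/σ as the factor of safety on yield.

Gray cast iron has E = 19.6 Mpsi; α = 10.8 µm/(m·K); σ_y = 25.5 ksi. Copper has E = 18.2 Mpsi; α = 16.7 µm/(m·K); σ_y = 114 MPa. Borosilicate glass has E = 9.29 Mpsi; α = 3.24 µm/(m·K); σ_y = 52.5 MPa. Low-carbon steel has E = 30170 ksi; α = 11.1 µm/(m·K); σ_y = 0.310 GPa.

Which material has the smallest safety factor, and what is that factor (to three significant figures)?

copper, n = 0.633

Converting E to GPa, α to ×10⁻⁶/K, σ_y to MPa, then σ and n for each:
  gray cast iron: E = 135.1, α = 10.8, σ_y = 175.8 → σ = 126 MPa, n = 1.40
  copper: E = 125.5, α = 16.7, σ_y = 114.0 → σ = 180 MPa, n = 0.633
  borosilicate glass: E = 64.05, α = 3.24, σ_y = 52.50 → σ = 17.8 MPa, n = 2.94
  low-carbon steel: E = 208.0, α = 11.1, σ_y = 310.0 → σ = 199 MPa, n = 1.56
Smallest n: copper with n = 0.633.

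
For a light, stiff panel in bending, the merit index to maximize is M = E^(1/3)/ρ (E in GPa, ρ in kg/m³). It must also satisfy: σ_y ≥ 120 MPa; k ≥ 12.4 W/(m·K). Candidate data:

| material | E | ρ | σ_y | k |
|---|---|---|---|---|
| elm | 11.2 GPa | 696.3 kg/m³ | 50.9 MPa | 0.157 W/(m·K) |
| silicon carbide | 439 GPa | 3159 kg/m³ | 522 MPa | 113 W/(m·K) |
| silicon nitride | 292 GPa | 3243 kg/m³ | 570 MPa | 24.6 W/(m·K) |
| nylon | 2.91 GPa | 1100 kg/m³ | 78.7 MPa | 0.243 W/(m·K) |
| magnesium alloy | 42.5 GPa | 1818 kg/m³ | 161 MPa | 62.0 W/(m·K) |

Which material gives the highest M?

silicon carbide

Screen on constraints: σ_y ≥ 120 MPa; k ≥ 12.4 W/(m·K). Survivors: silicon carbide, silicon nitride, magnesium alloy.
Per-candidate index values:
  silicon carbide: M = 2.41×10⁻³
  silicon nitride: M = 2.05×10⁻³
  magnesium alloy: M = 1.92×10⁻³
Silicon carbide has the largest M.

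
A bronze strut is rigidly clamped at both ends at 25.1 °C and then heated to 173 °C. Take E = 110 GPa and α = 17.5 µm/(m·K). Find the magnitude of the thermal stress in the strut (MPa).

285 MPa

ΔT = 147.9 K. Constrained thermal stress σ = E·α·ΔT = 110.0×10³ MPa × 17.5×10⁻⁶ × 147.9 = 285 MPa (compressive).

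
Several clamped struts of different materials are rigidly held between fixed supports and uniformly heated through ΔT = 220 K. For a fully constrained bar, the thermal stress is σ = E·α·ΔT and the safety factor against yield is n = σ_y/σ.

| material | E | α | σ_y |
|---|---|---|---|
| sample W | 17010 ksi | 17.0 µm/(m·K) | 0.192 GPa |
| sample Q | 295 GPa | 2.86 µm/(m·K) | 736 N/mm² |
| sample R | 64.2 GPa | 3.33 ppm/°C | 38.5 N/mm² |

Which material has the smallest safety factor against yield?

In consistent units (E in GPa, α in ×10⁻⁶/K, σ_y in MPa):
  sample W: E = 117.3, α = 17.0, σ_y = 192.0 → σ = 439 MPa, n = 0.438
  sample Q: E = 295.0, α = 2.86, σ_y = 736.0 → σ = 186 MPa, n = 3.97
  sample R: E = 64.20, α = 3.33, σ_y = 38.50 → σ = 47.0 MPa, n = 0.819
The minimum is sample W at n = 0.438.

sample W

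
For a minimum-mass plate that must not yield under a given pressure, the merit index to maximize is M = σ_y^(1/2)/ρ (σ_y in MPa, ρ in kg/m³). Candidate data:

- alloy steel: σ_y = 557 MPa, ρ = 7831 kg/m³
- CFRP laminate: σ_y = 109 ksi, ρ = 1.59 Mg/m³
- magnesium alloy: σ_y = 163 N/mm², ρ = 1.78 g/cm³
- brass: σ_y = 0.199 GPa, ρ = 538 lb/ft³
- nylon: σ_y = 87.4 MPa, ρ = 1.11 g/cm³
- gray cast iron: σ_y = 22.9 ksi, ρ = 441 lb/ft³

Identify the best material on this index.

Convert each candidate to consistent units, then evaluate M:
  alloy steel: σ_y = 557.0 MPa, ρ = 7831 kg/m³
  CFRP laminate: σ_y = 751.5 MPa, ρ = 1590 kg/m³
  magnesium alloy: σ_y = 163.0 MPa, ρ = 1780 kg/m³
  brass: σ_y = 199.0 MPa, ρ = 8618 kg/m³
  nylon: σ_y = 87.40 MPa, ρ = 1110 kg/m³
  gray cast iron: σ_y = 157.9 MPa, ρ = 7064 kg/m³
  CFRP laminate: M = 17.2×10⁻³
  nylon: M = 8.42×10⁻³
  magnesium alloy: M = 7.17×10⁻³
  alloy steel: M = 3.01×10⁻³
  gray cast iron: M = 1.78×10⁻³
  brass: M = 1.64×10⁻³
The maximum is for CFRP laminate.

CFRP laminate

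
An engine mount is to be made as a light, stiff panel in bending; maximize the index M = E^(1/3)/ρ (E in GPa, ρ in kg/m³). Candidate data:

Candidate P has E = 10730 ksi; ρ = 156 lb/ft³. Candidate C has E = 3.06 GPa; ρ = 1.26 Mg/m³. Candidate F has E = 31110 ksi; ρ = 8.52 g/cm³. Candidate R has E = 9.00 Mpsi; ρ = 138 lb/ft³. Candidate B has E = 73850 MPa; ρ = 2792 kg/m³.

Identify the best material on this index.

candidate R

Normalizing units and computing the index:
  candidate P: E = 73.98 GPa, ρ = 2499 kg/m³
  candidate C: E = 3.060 GPa, ρ = 1260 kg/m³
  candidate F: E = 214.5 GPa, ρ = 8520 kg/m³
  candidate R: E = 62.05 GPa, ρ = 2211 kg/m³
  candidate B: E = 73.85 GPa, ρ = 2792 kg/m³
  candidate R: M = 1.79×10⁻³
  candidate P: M = 1.68×10⁻³
  candidate B: M = 1.50×10⁻³
  candidate C: M = 1.15×10⁻³
  candidate F: M = 0.703×10⁻³
Candidate R ranks first.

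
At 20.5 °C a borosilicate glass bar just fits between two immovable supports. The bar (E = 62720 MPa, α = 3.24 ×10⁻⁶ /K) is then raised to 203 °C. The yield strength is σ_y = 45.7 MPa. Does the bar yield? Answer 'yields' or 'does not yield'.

does not yield

E = 62720 MPa = 62.72 GPa.
ΔT = 182.5 K. Constrained thermal stress σ = E·α·ΔT = 62.72×10³ MPa × 3.24×10⁻⁶ × 182.5 = 37.1 MPa (compressive).
Compare to σ_y = 45.7 MPa: σ < σ_y, so it does not yield.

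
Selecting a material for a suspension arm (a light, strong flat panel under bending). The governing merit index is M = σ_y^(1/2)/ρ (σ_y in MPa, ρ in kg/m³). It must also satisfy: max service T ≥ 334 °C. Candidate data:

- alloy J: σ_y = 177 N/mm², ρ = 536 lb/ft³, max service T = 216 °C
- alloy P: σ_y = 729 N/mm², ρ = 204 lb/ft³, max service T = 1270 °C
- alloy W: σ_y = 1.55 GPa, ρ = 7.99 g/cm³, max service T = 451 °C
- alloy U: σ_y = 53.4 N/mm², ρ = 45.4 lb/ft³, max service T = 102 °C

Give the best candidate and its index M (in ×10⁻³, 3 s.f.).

Screen on constraints: max service T ≥ 334 °C. Survivors: alloy P, alloy W.
After converting to SI:
  alloy P: σ_y = 729.0 MPa, ρ = 3268 kg/m³
  alloy W: σ_y = 1550 MPa, ρ = 7990 kg/m³
  alloy P: M = 8.26×10⁻³
  alloy W: M = 4.93×10⁻³
Highest index: alloy P.

alloy P, M = 8.26×10⁻³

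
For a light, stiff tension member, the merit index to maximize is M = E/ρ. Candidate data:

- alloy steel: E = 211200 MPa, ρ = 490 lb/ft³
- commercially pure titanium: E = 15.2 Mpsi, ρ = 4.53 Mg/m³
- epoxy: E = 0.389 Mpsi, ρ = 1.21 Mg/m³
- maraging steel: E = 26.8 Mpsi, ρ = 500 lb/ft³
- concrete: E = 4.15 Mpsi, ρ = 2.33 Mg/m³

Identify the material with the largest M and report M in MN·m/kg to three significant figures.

alloy steel, M = 26.9 MN·m/kg

Normalizing units and computing the index:
  alloy steel: E = 211.2 GPa, ρ = 7849 kg/m³
  commercially pure titanium: E = 104.8 GPa, ρ = 4530 kg/m³
  epoxy: E = 2.682 GPa, ρ = 1210 kg/m³
  maraging steel: E = 184.8 GPa, ρ = 8009 kg/m³
  concrete: E = 28.61 GPa, ρ = 2330 kg/m³
  alloy steel: M = 26.9 MN·m/kg
  commercially pure titanium: M = 23.1 MN·m/kg
  maraging steel: M = 23.1 MN·m/kg
  concrete: M = 12.3 MN·m/kg
  epoxy: M = 2.22 MN·m/kg
Alloy steel ranks first.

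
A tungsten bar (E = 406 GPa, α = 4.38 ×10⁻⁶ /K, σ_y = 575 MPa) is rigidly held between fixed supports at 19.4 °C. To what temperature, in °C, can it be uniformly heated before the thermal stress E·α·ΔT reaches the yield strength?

343 °C

E·α·ΔT = 575.0 MPa ⇒ ΔT = 575.0 / (406.0×10³ × 4.38×10⁻⁶) = 323.3 K.
T = 19.4 + 323.3 = 342.7 °C.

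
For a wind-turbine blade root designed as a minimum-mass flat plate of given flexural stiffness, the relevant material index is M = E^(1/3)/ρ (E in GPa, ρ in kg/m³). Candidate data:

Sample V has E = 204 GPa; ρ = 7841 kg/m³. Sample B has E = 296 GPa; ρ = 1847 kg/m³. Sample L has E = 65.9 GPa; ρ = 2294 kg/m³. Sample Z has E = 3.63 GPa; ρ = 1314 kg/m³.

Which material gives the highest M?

Evaluate M for each candidate:
  sample B: M = 3.61×10⁻³
  sample L: M = 1.76×10⁻³
  sample Z: M = 1.17×10⁻³
  sample V: M = 0.751×10⁻³
The maximum is for sample B.

sample B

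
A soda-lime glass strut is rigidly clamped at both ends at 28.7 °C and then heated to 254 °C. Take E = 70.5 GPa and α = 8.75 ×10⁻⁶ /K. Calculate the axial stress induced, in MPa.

ΔT = 225.3 K. Constrained thermal stress σ = E·α·ΔT = 70.50×10³ MPa × 8.75×10⁻⁶ × 225.3 = 139 MPa (compressive).

139 MPa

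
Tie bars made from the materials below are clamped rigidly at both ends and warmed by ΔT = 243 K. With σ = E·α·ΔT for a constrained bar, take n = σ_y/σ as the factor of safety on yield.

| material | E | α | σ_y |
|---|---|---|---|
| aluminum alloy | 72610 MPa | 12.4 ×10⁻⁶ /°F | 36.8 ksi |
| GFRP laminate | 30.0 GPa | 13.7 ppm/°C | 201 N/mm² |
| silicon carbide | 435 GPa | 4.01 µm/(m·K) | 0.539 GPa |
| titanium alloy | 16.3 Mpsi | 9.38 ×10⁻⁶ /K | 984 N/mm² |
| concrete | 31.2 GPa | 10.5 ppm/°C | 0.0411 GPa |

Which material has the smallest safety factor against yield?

Converting E to GPa, α to ×10⁻⁶/K, σ_y to MPa, then σ and n for each:
  aluminum alloy: E = 72.61, α = 22.3, σ_y = 253.7 → σ = 394 MPa, n = 0.644
  GFRP laminate: E = 30.00, α = 13.7, σ_y = 201.0 → σ = 99.9 MPa, n = 2.01
  silicon carbide: E = 435.0, α = 4.01, σ_y = 539.0 → σ = 424 MPa, n = 1.27
  titanium alloy: E = 112.4, α = 9.38, σ_y = 984.0 → σ = 256 MPa, n = 3.84
  concrete: E = 31.20, α = 10.5, σ_y = 41.10 → σ = 79.6 MPa, n = 0.516
The minimum is concrete at n = 0.516.

concrete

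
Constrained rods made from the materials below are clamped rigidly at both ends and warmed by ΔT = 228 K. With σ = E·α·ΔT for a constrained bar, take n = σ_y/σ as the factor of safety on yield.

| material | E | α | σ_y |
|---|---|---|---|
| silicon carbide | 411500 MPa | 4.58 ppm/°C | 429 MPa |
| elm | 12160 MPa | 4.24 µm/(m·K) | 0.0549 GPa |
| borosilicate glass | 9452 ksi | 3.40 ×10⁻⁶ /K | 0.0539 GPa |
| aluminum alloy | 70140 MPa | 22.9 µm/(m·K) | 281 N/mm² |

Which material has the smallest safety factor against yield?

Converting E to GPa, α to ×10⁻⁶/K, σ_y to MPa, then σ and n for each:
  silicon carbide: E = 411.5, α = 4.58, σ_y = 429.0 → σ = 430 MPa, n = 0.998
  elm: E = 12.16, α = 4.24, σ_y = 54.90 → σ = 11.8 MPa, n = 4.67
  borosilicate glass: E = 65.17, α = 3.40, σ_y = 53.90 → σ = 50.5 MPa, n = 1.07
  aluminum alloy: E = 70.14, α = 22.9, σ_y = 281.0 → σ = 366 MPa, n = 0.767
Smallest n: aluminum alloy with n = 0.767.

aluminum alloy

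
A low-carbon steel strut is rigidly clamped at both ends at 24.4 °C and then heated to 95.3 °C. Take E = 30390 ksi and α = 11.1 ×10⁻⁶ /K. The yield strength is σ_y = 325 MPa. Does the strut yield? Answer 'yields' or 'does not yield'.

E = 30390 ksi = 209.5 GPa.
ΔT = 70.90 K. Constrained thermal stress σ = E·α·ΔT = 209.5×10³ MPa × 11.1×10⁻⁶ × 70.90 = 165 MPa (compressive).
Compare to σ_y = 325 MPa: σ < σ_y, so it does not yield.

does not yield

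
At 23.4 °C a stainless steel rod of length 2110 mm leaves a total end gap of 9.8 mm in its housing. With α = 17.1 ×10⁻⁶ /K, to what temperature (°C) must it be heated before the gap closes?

295 °C

α·L₀·ΔT = 9.8 mm ⇒ ΔT = 9.8 / (17.1×10⁻⁶ × 2110.0) = 271.6 K.
T = 23.4 + 271.6 = 295.0 °C.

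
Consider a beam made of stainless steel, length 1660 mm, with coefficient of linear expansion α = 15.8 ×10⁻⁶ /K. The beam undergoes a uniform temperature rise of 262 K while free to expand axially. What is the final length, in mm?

ΔL = α·L₀·ΔT = 15.8×10⁻⁶ × 1660 mm × 262.0 K = 6.87 mm.
L = L₀ + ΔL = 1660 + 6.87 = 1666.9 mm.

1666.9 mm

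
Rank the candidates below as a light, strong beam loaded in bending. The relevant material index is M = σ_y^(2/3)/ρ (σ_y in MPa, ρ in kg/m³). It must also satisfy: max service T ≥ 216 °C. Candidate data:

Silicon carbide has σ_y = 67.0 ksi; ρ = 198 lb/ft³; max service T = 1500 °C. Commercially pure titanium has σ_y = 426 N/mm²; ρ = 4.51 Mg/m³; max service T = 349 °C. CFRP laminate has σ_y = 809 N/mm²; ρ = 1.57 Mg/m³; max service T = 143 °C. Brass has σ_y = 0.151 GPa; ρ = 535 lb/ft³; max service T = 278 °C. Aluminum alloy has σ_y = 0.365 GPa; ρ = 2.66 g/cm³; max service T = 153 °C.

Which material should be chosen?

silicon carbide

Screen on constraints: max service T ≥ 216 °C. Survivors: silicon carbide, commercially pure titanium, brass.
Normalizing units and computing the index:
  silicon carbide: σ_y = 461.9 MPa, ρ = 3172 kg/m³
  commercially pure titanium: σ_y = 426.0 MPa, ρ = 4510 kg/m³
  brass: σ_y = 151.0 MPa, ρ = 8570 kg/m³
  silicon carbide: M = 18.8×10⁻³
  commercially pure titanium: M = 12.6×10⁻³
  brass: M = 3.31×10⁻³
Highest index: silicon carbide.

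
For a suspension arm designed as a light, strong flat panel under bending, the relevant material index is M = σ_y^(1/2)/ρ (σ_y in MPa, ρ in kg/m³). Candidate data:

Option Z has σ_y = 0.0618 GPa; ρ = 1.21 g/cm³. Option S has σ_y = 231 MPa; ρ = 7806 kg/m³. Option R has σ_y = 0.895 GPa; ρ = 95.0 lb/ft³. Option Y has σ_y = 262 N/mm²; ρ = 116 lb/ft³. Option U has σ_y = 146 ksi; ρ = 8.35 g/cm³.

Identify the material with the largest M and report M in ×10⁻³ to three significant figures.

option R, M = 19.7×10⁻³

In SI units:
  option Z: σ_y = 61.80 MPa, ρ = 1210 kg/m³
  option S: σ_y = 231.0 MPa, ρ = 7806 kg/m³
  option R: σ_y = 895.0 MPa, ρ = 1522 kg/m³
  option Y: σ_y = 262.0 MPa, ρ = 1858 kg/m³
  option U: σ_y = 1007 MPa, ρ = 8350 kg/m³
  option R: M = 19.7×10⁻³
  option Y: M = 8.71×10⁻³
  option Z: M = 6.50×10⁻³
  option U: M = 3.80×10⁻³
  option S: M = 1.95×10⁻³
Option R has the largest M.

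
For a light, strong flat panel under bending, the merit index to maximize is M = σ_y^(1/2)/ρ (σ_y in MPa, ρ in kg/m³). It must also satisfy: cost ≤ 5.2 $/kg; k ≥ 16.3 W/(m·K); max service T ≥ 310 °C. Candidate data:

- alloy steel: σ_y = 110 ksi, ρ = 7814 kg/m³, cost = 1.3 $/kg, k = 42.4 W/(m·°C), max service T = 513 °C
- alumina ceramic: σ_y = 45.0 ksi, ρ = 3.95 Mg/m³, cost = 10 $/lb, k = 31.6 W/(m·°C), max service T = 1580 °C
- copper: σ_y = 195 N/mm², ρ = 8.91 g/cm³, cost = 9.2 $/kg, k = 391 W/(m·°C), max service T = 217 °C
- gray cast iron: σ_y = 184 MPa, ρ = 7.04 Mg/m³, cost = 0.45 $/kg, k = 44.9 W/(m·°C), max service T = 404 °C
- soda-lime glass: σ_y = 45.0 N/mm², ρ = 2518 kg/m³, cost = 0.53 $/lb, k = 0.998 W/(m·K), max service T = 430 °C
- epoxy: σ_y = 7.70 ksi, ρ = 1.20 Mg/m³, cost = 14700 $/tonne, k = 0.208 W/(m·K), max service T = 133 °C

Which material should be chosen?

alloy steel

Screen on constraints: cost ≤ 5.2 $/kg; k ≥ 16.3 W/(m·K); max service T ≥ 310 °C. Survivors: alloy steel, gray cast iron.
After converting to SI:
  alloy steel: σ_y = 758.4 MPa, ρ = 7814 kg/m³
  gray cast iron: σ_y = 184.0 MPa, ρ = 7040 kg/m³
  alloy steel: M = 3.52×10⁻³
  gray cast iron: M = 1.93×10⁻³
Highest index: alloy steel.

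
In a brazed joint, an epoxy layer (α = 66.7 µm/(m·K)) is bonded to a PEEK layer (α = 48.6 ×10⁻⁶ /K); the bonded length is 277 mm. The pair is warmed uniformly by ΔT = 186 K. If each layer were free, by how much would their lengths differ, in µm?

Δα = |66.7 − 48.6|×10⁻⁶/K = 18.1×10⁻⁶/K.
ΔL_mismatch = Δα·L·ΔT = 18.1×10⁻⁶ × 277.0 mm × 186.0 K = 933 µm.

933 µm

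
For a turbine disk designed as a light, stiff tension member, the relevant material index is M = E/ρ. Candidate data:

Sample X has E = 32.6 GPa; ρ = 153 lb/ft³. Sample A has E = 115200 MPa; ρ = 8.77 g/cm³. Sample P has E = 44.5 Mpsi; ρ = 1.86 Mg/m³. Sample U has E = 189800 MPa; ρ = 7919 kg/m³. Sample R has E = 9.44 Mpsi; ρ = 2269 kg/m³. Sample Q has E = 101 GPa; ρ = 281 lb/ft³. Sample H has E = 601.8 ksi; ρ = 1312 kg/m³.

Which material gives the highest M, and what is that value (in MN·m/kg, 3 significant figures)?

sample P, M = 165 MN·m/kg

After converting to SI:
  sample X: E = 32.60 GPa, ρ = 2451 kg/m³
  sample A: E = 115.2 GPa, ρ = 8770 kg/m³
  sample P: E = 306.8 GPa, ρ = 1860 kg/m³
  sample U: E = 189.8 GPa, ρ = 7919 kg/m³
  sample R: E = 65.09 GPa, ρ = 2269 kg/m³
  sample Q: E = 101.0 GPa, ρ = 4501 kg/m³
  sample H: E = 4.149 GPa, ρ = 1312 kg/m³
  sample P: M = 165 MN·m/kg
  sample R: M = 28.7 MN·m/kg
  sample U: M = 24.0 MN·m/kg
  sample Q: M = 22.4 MN·m/kg
  sample X: M = 13.3 MN·m/kg
  sample A: M = 13.1 MN·m/kg
  sample H: M = 3.16 MN·m/kg
Sample P ranks first.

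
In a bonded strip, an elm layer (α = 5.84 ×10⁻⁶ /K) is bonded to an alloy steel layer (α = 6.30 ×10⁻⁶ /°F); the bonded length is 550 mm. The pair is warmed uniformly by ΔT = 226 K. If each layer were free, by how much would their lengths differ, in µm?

alloy steel: α = 6.30×10⁻⁶/°F × 9/5 = 11.3×10⁻⁶/K.
Δα = |5.84 − 11.3|×10⁻⁶/K = 5.50×10⁻⁶/K.
ΔL_mismatch = Δα·L·ΔT = 5.50×10⁻⁶ × 550.0 mm × 226.0 K = 684 µm.

684 µm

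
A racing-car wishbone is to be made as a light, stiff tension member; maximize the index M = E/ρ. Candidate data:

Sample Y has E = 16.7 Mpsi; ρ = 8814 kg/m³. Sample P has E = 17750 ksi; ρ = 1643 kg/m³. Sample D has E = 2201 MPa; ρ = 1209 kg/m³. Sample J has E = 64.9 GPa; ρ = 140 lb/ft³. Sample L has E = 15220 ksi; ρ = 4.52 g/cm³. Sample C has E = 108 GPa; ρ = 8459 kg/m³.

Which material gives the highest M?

sample P

Putting every candidate on a common basis:
  sample Y: E = 115.1 GPa, ρ = 8814 kg/m³
  sample P: E = 122.4 GPa, ρ = 1643 kg/m³
  sample D: E = 2.201 GPa, ρ = 1209 kg/m³
  sample J: E = 64.90 GPa, ρ = 2243 kg/m³
  sample L: E = 104.9 GPa, ρ = 4520 kg/m³
  sample C: E = 108.0 GPa, ρ = 8459 kg/m³
  sample P: M = 74.5 MN·m/kg
  sample J: M = 28.9 MN·m/kg
  sample L: M = 23.2 MN·m/kg
  sample Y: M = 13.1 MN·m/kg
  sample C: M = 12.8 MN·m/kg
  sample D: M = 1.82 MN·m/kg
Sample P ranks first.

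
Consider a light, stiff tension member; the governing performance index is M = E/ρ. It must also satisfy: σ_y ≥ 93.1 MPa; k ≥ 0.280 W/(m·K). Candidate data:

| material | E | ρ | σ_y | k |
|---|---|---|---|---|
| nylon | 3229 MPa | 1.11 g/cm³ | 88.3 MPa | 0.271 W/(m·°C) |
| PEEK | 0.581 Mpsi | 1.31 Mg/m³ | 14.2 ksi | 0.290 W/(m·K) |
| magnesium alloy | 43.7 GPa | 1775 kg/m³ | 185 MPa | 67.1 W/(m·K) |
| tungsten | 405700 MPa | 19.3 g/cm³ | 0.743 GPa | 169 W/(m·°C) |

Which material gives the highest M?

magnesium alloy

Screen on constraints: σ_y ≥ 93.1 MPa; k ≥ 0.280 W/(m·K). Survivors: PEEK, magnesium alloy, tungsten.
In SI units:
  PEEK: E = 4.006 GPa, ρ = 1310 kg/m³
  magnesium alloy: E = 43.70 GPa, ρ = 1775 kg/m³
  tungsten: E = 405.7 GPa, ρ = 19300 kg/m³
  magnesium alloy: M = 24.6 MN·m/kg
  tungsten: M = 21.0 MN·m/kg
  PEEK: M = 3.06 MN·m/kg
Highest index: magnesium alloy.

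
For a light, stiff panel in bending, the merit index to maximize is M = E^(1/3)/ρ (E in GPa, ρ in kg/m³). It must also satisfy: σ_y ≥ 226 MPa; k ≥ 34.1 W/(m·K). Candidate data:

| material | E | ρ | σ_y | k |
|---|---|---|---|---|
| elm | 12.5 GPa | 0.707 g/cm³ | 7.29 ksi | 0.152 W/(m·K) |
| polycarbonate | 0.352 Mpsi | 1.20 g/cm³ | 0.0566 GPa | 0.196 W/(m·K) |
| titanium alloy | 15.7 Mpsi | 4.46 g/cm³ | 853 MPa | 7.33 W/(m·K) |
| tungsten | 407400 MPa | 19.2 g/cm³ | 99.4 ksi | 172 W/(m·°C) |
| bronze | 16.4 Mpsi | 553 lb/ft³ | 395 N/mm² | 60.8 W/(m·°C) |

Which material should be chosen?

bronze

Screen on constraints: σ_y ≥ 226 MPa; k ≥ 34.1 W/(m·K). Survivors: tungsten, bronze.
Normalizing units and computing the index:
  tungsten: E = 407.4 GPa, ρ = 19200 kg/m³
  bronze: E = 113.1 GPa, ρ = 8858 kg/m³
  bronze: M = 0.546×10⁻³
  tungsten: M = 0.386×10⁻³
Bronze has the largest M.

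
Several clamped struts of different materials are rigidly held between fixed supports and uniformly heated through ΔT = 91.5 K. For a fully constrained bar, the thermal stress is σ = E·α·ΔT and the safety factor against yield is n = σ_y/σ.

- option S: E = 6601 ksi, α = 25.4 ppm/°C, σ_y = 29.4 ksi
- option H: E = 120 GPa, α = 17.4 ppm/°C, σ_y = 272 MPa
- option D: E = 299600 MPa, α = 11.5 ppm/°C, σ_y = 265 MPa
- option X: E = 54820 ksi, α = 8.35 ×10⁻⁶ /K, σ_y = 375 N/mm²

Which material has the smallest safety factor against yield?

With everything in SI (GPa, ×10⁻⁶/K, MPa):
  option S: E = 45.51, α = 25.4, σ_y = 202.7 → σ = 106 MPa, n = 1.92
  option H: E = 120.0, α = 17.4, σ_y = 272.0 → σ = 191 MPa, n = 1.42
  option D: E = 299.6, α = 11.5, σ_y = 265.0 → σ = 315 MPa, n = 0.841
  option X: E = 378.0, α = 8.35, σ_y = 375.0 → σ = 289 MPa, n = 1.30
Smallest n: option D with n = 0.841.

option D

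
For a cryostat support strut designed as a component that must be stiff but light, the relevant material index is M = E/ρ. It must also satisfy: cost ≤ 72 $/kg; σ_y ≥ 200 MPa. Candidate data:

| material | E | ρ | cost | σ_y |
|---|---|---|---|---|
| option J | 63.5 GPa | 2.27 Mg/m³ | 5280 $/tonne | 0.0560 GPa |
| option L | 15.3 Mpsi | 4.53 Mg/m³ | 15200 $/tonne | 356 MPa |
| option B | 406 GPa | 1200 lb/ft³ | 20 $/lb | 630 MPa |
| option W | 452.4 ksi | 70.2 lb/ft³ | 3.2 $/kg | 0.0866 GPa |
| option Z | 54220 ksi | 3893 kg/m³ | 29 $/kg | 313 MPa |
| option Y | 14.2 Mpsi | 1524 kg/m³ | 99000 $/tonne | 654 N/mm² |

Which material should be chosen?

Screen on constraints: cost ≤ 72 $/kg; σ_y ≥ 200 MPa. Survivors: option L, option B, option Z.
Convert each candidate to consistent units, then evaluate M:
  option L: E = 105.5 GPa, ρ = 4530 kg/m³
  option B: E = 406.0 GPa, ρ = 19220 kg/m³
  option Z: E = 373.8 GPa, ρ = 3893 kg/m³
  option Z: M = 96.0 MN·m/kg
  option L: M = 23.3 MN·m/kg
  option B: M = 21.1 MN·m/kg
Option Z ranks first.

option Z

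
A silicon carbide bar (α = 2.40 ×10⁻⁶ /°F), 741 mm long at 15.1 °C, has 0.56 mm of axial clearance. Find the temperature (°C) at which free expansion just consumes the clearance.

α = 2.40×10⁻⁶/°F × 9/5 = 4.32×10⁻⁶/K.
α·L₀·ΔT = 0.56 mm ⇒ ΔT = 0.56 / (4.32×10⁻⁶ × 741.0) = 174.9 K.
T = 15.1 + 174.9 = 190.0 °C.

190 °C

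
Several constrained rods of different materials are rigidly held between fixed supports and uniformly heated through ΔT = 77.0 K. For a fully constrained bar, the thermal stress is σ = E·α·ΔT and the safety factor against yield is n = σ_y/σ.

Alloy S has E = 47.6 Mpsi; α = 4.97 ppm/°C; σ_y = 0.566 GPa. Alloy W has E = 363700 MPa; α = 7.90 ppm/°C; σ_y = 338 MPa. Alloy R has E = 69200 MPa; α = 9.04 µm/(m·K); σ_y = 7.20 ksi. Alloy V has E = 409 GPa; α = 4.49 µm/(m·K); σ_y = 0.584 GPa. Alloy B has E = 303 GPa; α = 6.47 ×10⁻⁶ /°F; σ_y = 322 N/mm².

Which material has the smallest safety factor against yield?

alloy R

Converting E to GPa, α to ×10⁻⁶/K, σ_y to MPa, then σ and n for each:
  alloy S: E = 328.2, α = 4.97, σ_y = 566.0 → σ = 126 MPa, n = 4.51
  alloy W: E = 363.7, α = 7.90, σ_y = 338.0 → σ = 221 MPa, n = 1.53
  alloy R: E = 69.20, α = 9.04, σ_y = 49.64 → σ = 48.2 MPa, n = 1.03
  alloy V: E = 409.0, α = 4.49, σ_y = 584.0 → σ = 141 MPa, n = 4.13
  alloy B: E = 303.0, α = 11.6, σ_y = 322.0 → σ = 272 MPa, n = 1.19
Smallest n: alloy R with n = 1.03.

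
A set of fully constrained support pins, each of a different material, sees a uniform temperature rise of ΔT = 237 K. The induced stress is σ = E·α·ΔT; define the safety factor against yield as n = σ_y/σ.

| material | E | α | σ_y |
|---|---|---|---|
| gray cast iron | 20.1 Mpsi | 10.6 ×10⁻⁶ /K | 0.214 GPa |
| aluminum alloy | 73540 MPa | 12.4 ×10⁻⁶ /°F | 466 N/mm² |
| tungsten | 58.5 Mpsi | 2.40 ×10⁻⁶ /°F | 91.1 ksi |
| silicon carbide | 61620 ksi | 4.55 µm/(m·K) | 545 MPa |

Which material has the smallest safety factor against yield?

gray cast iron

In consistent units (E in GPa, α in ×10⁻⁶/K, σ_y in MPa):
  gray cast iron: E = 138.6, α = 10.6, σ_y = 214.0 → σ = 348 MPa, n = 0.615
  aluminum alloy: E = 73.54, α = 22.3, σ_y = 466.0 → σ = 389 MPa, n = 1.20
  tungsten: E = 403.3, α = 4.32, σ_y = 628.1 → σ = 413 MPa, n = 1.52
  silicon carbide: E = 424.9, α = 4.55, σ_y = 545.0 → σ = 458 MPa, n = 1.19
The minimum is gray cast iron at n = 0.615.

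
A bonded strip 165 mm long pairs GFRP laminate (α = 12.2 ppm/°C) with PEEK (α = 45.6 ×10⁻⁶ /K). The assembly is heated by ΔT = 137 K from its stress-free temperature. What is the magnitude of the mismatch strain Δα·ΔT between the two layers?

4.58×10⁻³

Δα = |12.2 − 45.6|×10⁻⁶/K = 33.4×10⁻⁶/K.
Mismatch strain = Δα·ΔT = 33.4×10⁻⁶ × 137.0 = 4.58×10⁻³.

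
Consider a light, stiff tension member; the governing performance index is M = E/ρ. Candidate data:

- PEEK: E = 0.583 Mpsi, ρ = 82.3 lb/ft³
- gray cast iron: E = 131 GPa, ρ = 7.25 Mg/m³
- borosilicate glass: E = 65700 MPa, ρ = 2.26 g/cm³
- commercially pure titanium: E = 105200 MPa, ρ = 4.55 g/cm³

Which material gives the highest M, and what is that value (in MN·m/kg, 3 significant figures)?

borosilicate glass, M = 29.1 MN·m/kg

In SI units:
  PEEK: E = 4.020 GPa, ρ = 1318 kg/m³
  gray cast iron: E = 131.0 GPa, ρ = 7250 kg/m³
  borosilicate glass: E = 65.70 GPa, ρ = 2260 kg/m³
  commercially pure titanium: E = 105.2 GPa, ρ = 4550 kg/m³
  borosilicate glass: M = 29.1 MN·m/kg
  commercially pure titanium: M = 23.1 MN·m/kg
  gray cast iron: M = 18.1 MN·m/kg
  PEEK: M = 3.05 MN·m/kg
Borosilicate glass has the largest M.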